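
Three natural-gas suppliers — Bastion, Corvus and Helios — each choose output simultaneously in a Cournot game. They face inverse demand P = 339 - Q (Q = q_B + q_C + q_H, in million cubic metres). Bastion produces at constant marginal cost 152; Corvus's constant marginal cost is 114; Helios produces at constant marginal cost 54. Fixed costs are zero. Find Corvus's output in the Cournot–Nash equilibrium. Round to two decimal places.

50.75

Bastion's profit: π_B = (339 - Q)q_B - (152q_B). Setting ∂π_B/∂q_B = 0: 187 - 2q_B - (q_C + q_H) = 0.
Corvus's profit: π_C = (339 - Q)q_C - (114q_C). Setting ∂π_C/∂q_C = 0: 225 - 2q_C - (q_B + q_H) = 0.
Helios's profit: π_H = (339 - Q)q_H - (54q_H). Setting ∂π_H/∂q_H = 0: 285 - 2q_H - (q_B + q_C) = 0.
Adding the 3 first-order conditions: 697 − 4Q = 0, so Q = 697/4.
Back-substituting: q_B = (187 − 697/4) = 51/4, q_C = (225 − 697/4) = 203/4, q_H = (285 − 697/4) = 443/4.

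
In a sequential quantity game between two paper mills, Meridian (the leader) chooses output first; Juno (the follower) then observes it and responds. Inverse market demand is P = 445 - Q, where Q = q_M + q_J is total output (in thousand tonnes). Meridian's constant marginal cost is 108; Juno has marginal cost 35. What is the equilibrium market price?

174

The follower Juno best-responds to any q_M: π_J = (445 - Q)q_J - 35q_J.
Setting the follower's marginal profit to zero, 410 - q_M - 2q_J = 0, i.e. q_J = (410 - q_M)/2.
The leader anticipates this reaction. Substituting into P = 445 - Q gives P = 240 - (1/2)q_M, so π_M = (240 - (1/2)q_M)q_M - 108q_M.
The leader's first-order condition 132 - q_M = 0 yields q_M = 132.
Then q_J = (410 - 132)/2 = 139.
Total output Q = 271, so price P = 445 - 271 = 174.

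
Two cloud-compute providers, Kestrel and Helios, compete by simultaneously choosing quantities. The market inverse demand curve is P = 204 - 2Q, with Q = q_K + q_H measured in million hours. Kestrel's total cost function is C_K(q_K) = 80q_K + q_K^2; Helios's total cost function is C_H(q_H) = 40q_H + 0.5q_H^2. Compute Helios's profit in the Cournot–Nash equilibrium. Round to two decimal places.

2003.31

Kestrel's profit: π_K = (204 - 2Q)q_K - (80q_K + q_K²). Setting ∂π_K/∂q_K = 0: 124 - 6q_K - 2(q_H) = 0.
Helios's profit: π_H = (204 - 2Q)q_H - (40q_H + (1/2)q_H²). Setting ∂π_H/∂q_H = 0: 164 - 5q_H - 2(q_K) = 0.
Rearranging gives the reaction functions q_K = (124 - 2q_H)/6 and q_H = (164 - 2q_K)/5.
Substituting one into the other gives q_K = 146/13 and q_H = 368/13.
Price P = 204 - 2·(514/13) = 1624/13.
Helios's profit: (1624/13)·(368/13) - 40·(368/13) - (1/2)(368/13)² = 2003.3136.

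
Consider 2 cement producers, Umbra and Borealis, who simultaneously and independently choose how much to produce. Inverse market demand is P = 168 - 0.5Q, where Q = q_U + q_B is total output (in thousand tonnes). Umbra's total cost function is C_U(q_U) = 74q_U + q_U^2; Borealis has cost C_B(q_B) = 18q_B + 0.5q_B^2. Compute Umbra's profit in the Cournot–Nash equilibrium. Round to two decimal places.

579.31

Umbra's profit: π_U = (168 - 0.5Q)q_U - (74q_U + q_U²). Setting ∂π_U/∂q_U = 0: 94 - 3q_U - (1/2)(q_B) = 0.
Borealis's profit: π_B = (168 - 0.5Q)q_B - (18q_B + (1/2)q_B²). Setting ∂π_B/∂q_B = 0: 150 - 2q_B - (1/2)(q_U) = 0.
Rearranging gives the reaction functions q_U = (94 - (1/2)q_B)/3 and q_B = (150 - (1/2)q_U)/2.
Solving the pair: q_U = 452/23, q_B = 1612/23.
Price P = 168 - (1/2)·89.7391 = 123.1304.
Umbra's profit: 123.1304·(452/23) - 74·(452/23) - (452/23)² = 579.3119.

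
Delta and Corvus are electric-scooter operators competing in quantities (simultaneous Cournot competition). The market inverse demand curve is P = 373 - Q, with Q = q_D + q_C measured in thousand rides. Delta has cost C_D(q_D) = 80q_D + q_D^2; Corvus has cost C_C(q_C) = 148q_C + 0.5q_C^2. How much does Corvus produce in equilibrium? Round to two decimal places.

Delta's profit: π_D = (373 - Q)q_D - (80q_D + q_D²). Setting ∂π_D/∂q_D = 0: 293 - 4q_D - (q_C) = 0.
Corvus's first-order condition: 225 - 3q_C - (q_D) = 0.
Best responses: q_D = (293 - q_C)/4, q_C = (225 - q_D)/3.
Solving the pair: q_D = 654/11, q_C = 607/11.

55.18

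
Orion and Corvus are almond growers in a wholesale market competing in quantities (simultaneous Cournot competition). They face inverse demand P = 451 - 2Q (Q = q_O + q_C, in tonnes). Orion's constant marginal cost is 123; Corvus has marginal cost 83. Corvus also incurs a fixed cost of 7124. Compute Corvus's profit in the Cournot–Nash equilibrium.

2124

Orion's profit: π_O = (451 - 2Q)q_O - (123q_O). Setting ∂π_O/∂q_O = 0: 328 - 4q_O - 2(q_C) = 0.
Corvus's profit: π_C = (451 - 2Q)q_C - (83q_C). Setting ∂π_C/∂q_C = 0: 368 - 4q_C - 2(q_O) = 0.
So q_O = (328 - 2q_C)/4 and q_C = (368 - 2q_O)/4.
Solving the pair: q_O = 48, q_C = 68.
Price P = 451 - 2·116 = 219.
Corvus's profit: (219 - 83)·68 - 7124 = 2124.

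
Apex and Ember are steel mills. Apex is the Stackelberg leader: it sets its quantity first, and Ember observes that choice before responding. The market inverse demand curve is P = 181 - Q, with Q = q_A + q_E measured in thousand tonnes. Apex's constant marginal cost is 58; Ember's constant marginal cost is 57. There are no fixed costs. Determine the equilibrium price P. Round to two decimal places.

88.50

The follower Ember best-responds to any q_A: π_E = (181 - Q)q_E - 57q_E.
Setting the follower's marginal profit to zero, 124 - q_A - 2q_E = 0, i.e. q_E = (124 - q_A)/2.
The leader anticipates this reaction. Substituting into P = 181 - Q gives P = 119 - (1/2)q_A, so π_A = (119 - (1/2)q_A)q_A - 58q_A.
The leader's first-order condition 61 - q_A = 0 yields q_A = 61.
Then q_E = (124 - 61)/2 = 63/2.
Total output Q = 185/2, so price P = 181 - 185/2 = 177/2.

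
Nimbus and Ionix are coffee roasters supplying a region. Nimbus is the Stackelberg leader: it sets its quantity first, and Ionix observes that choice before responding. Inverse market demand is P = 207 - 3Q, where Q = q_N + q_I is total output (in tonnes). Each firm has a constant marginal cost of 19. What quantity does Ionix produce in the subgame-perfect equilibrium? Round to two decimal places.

Solve by backward induction. Given q_N, the follower Ionix maximises π_I = (207 - 3q_N - 3q_I)q_I - 19q_I.
∂π_I/∂q_I = 188 - 3q_N - 6q_I = 0 gives the reaction function q_I = (188 - 3q_N)/6.
The leader anticipates this reaction. Substituting into P = 207 - 3Q gives P = 113 - (3/2)q_N, so π_N = (113 - (3/2)q_N)q_N - 19q_N.
Maximising: ∂π_N/∂q_N = 94 - 3q_N = 0, giving q_N = 94/3.
Then q_I = (188 - 3·(94/3))/6 = 47/3.

15.67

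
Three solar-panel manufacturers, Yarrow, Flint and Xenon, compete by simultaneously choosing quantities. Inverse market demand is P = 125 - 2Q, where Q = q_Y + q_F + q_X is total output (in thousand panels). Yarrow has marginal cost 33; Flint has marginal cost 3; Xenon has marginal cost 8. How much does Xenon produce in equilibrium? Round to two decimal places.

17.13

Yarrow's profit: π_Y = (125 - 2Q)q_Y - (33q_Y). Setting ∂π_Y/∂q_Y = 0: 92 - 4q_Y - 2(q_F + q_X) = 0.
Flint's profit: π_F = (125 - 2Q)q_F - (3q_F). Setting ∂π_F/∂q_F = 0: 122 - 4q_F - 2(q_Y + q_X) = 0.
Xenon's profit: π_X = (125 - 2Q)q_X - (8q_X). Setting ∂π_X/∂q_X = 0: 117 - 4q_X - 2(q_Y + q_F) = 0.
Adding the 3 first-order conditions: 331 − 8Q = 0, so Q = 331/8.
Back-substituting: q_Y = (92 − 331/4)/2 = 37/8, q_F = (122 − 331/4)/2 = 157/8, q_X = (117 − 331/4)/2 = 137/8.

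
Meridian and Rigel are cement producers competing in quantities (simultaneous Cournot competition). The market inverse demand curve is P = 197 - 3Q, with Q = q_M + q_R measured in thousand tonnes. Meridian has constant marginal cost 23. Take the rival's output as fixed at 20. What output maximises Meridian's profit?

19

With the rival's output fixed at 20, Meridian's profit is π_M = (197 - 3·20 - 3q_M)q_M - (23q_M) = (137 - 3q_M)q_M - (23q_M).
∂π_M/∂q_M = 114 - 6q_M = 0, so q_M = 19.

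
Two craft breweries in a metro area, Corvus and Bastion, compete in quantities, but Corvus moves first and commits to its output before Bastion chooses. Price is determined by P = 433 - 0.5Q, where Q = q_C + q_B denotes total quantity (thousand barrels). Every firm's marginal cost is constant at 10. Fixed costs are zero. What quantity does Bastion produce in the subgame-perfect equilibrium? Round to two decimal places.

211.50

Solve by backward induction. Given q_C, the follower Bastion maximises π_B = (433 - (1/2)q_C - (1/2)q_B)q_B - 10q_B.
∂π_B/∂q_B = 423 - (1/2)q_C - q_B = 0 gives the reaction function q_B = (423 - (1/2)q_C).
Corvus substitutes q_B(q_C) into its own profit: π_C = q_C(433 - (1/2)q_C - (423 - (1/2)q_C)/2) - 10q_C = (443/2 - (1/4)q_C)q_C - 10q_C.
The leader's first-order condition 423/2 - (1/2)q_C = 0 yields q_C = 423.
Then q_B = (423 - (1/2)·423) = 423/2.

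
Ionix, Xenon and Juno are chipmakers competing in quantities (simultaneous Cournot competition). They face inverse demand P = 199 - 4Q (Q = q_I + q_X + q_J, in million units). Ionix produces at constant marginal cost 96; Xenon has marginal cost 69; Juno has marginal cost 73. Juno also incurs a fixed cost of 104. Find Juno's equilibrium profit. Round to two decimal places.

224.52

Ionix's profit: π_I = (199 - 4Q)q_I - (96q_I). Setting ∂π_I/∂q_I = 0: 103 - 8q_I - 4(q_X + q_J) = 0.
Xenon's first-order condition: 130 - 8q_X - 4(q_I + q_J) = 0.
Juno's profit: π_J = (199 - 4Q)q_J - (73q_J). Setting ∂π_J/∂q_J = 0: 126 - 8q_J - 4(q_I + q_X) = 0.
Adding the 3 first-order conditions: 359 − 16Q = 0, so Q = 359/16.
Back-substituting: q_I = (103 − 359/4)/4 = 53/16, q_X = (130 − 359/4)/4 = 161/16, q_J = (126 − 359/4)/4 = 145/16.
Price P = 199 - 4·(359/16) = 437/4.
Juno's profit: (437/4 - 73)·(145/16) - 104 = 224.5156.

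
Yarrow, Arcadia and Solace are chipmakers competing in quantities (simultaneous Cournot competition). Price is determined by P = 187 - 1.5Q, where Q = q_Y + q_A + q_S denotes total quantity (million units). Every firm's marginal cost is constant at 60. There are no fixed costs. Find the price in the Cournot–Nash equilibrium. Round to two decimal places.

A representative firm's profit is π_i = q_i(187 - 1.5Q) - 60q_i.
First-order condition (treating rivals' output as given): 127 - 3q_i - (3/2)·Σ_{j≠i} q_j = 0.
With identical firms every q_j equals q_i, so Σ_{j≠i} q_j = 2q_i and 127 = 6q_i, giving q_i = 127/6.
Total output Q = 127/2, so price P = 187 - (3/2)·(127/2) = 367/4.

91.75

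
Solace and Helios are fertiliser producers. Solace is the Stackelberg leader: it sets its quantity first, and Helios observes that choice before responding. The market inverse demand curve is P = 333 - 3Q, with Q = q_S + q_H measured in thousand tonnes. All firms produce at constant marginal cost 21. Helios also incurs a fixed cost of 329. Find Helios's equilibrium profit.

Solve by backward induction. Given q_S, the follower Helios maximises π_H = (333 - 3q_S - 3q_H)q_H - 21q_H.
Setting the follower's marginal profit to zero, 312 - 3q_S - 6q_H = 0, i.e. q_H = (312 - 3q_S)/6.
The leader anticipates this reaction. Substituting into P = 333 - 3Q gives P = 177 - (3/2)q_S, so π_S = (177 - (3/2)q_S)q_S - 21q_S.
Leader FOC: 156 - 3q_S = 0, so q_S = 52.
Then q_H = (312 - 3·52)/6 = 26.
Price P = 333 - 3·78 = 99.
Helios's profit: (99 - 21)·26 - 329 = 1699.

1699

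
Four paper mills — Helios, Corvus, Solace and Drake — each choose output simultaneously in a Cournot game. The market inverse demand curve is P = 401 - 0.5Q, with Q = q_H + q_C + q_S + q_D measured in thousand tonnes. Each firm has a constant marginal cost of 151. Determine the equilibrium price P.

A representative firm's profit is π_i = q_i(401 - 0.5Q) - 151q_i.
First-order condition (treating rivals' output as given): 250 - q_i - (1/2)·Σ_{j≠i} q_j = 0.
With identical firms every q_j equals q_i, so Σ_{j≠i} q_j = 3q_i and 250 = (5/2)q_i, giving q_i = 100.
Total output Q = 400, so price P = 401 - (1/2)·400 = 201.

201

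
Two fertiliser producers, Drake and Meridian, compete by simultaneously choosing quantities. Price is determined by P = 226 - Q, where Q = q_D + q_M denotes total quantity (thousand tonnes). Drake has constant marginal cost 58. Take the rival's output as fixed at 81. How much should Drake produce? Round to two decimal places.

43.50

With the rival's output fixed at 81, Drake's profit is π_D = (226 - 81 - q_D)q_D - (58q_D) = (145 - q_D)q_D - (58q_D).
∂π_D/∂q_D = 87 - 2q_D = 0, so q_D = 87/2.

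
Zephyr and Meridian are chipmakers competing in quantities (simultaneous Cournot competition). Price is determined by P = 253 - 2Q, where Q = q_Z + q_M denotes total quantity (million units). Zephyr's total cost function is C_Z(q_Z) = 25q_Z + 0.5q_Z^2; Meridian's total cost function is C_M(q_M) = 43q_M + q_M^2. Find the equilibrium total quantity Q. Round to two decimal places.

59.31

Zephyr's profit: π_Z = (253 - 2Q)q_Z - (25q_Z + (1/2)q_Z²). Setting ∂π_Z/∂q_Z = 0: 228 - 5q_Z - 2(q_M) = 0.
Meridian's first-order condition: 210 - 6q_M - 2(q_Z) = 0.
So q_Z = (228 - 2q_M)/5 and q_M = (210 - 2q_Z)/6.
Substituting one into the other gives q_Z = 474/13 and q_M = 297/13.
Total output Q = 474/13 + 297/13 = 771/13.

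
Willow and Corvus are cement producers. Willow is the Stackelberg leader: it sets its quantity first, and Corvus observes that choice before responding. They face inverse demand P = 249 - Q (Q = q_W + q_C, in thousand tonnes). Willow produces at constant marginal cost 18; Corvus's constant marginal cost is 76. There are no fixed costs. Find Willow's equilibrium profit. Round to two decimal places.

The follower Corvus best-responds to any q_W: π_C = (249 - Q)q_C - 76q_C.
Follower FOC: 173 - q_W - 2q_C = 0, so q_C(q_W) = (173 - q_W)/2.
The leader anticipates this reaction. Substituting into P = 249 - Q gives P = 325/2 - (1/2)q_W, so π_W = (325/2 - (1/2)q_W)q_W - 18q_W.
The leader's first-order condition 289/2 - q_W = 0 yields q_W = 289/2.
Then q_C = (173 - 289/2)/2 = 57/4.
Price P = 249 - 635/4 = 361/4.
Willow's profit: (361/4 - 18)·(289/2) = 10440.1250.

10440.13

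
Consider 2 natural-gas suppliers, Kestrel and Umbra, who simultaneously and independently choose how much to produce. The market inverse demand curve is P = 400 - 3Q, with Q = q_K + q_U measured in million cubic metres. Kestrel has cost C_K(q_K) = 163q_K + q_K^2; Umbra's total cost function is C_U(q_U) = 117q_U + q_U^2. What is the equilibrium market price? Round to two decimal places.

Kestrel's profit: π_K = (400 - 3Q)q_K - (163q_K + q_K²). Setting ∂π_K/∂q_K = 0: 237 - 8q_K - 3(q_U) = 0.
Umbra's first-order condition: 283 - 8q_U - 3(q_K) = 0.
So q_K = (237 - 3q_U)/8 and q_U = (283 - 3q_K)/8.
Solving the pair: q_K = 1047/55, q_U = 1553/55.
Total output Q = 520/11, so price P = 400 - 3·(520/11) = 258.1818.

258.18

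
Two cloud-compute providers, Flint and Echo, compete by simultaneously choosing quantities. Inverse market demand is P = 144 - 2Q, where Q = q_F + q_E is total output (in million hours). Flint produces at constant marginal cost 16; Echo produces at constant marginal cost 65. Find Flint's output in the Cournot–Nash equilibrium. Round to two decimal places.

29.50

Flint's profit: π_F = (144 - 2Q)q_F - (16q_F). Setting ∂π_F/∂q_F = 0: 128 - 4q_F - 2(q_E) = 0.
Echo's profit: π_E = (144 - 2Q)q_E - (65q_E). Setting ∂π_E/∂q_E = 0: 79 - 4q_E - 2(q_F) = 0.
So q_F = (128 - 2q_E)/4 and q_E = (79 - 2q_F)/4.
Solving the pair: q_F = 59/2, q_E = 5.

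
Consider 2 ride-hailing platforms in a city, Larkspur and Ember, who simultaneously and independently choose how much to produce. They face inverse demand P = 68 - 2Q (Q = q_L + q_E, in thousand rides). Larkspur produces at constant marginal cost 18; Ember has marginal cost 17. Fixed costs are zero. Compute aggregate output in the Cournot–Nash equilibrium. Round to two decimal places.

16.83

Larkspur's profit: π_L = (68 - 2Q)q_L - (18q_L). Setting ∂π_L/∂q_L = 0: 50 - 4q_L - 2(q_E) = 0.
Ember's first-order condition: 51 - 4q_E - 2(q_L) = 0.
Rearranging gives the reaction functions q_L = (50 - 2q_E)/4 and q_E = (51 - 2q_L)/4.
Solving the pair: q_L = 49/6, q_E = 26/3.
Total output Q = 49/6 + 26/3 = 101/6.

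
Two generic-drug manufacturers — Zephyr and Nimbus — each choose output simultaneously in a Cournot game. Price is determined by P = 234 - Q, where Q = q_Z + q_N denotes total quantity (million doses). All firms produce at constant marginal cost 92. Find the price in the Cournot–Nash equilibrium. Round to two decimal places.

139.33

Each firm earns π_i = (234 - Q)q_i - 92q_i.
First-order condition (treating rivals' output as given): 142 - 2q_i - q_j = 0.
By symmetry each firm produces the same amount; substituting q_j = q_i yields q_i = 142/3.
Total output Q = 284/3, so price P = 234 - 284/3 = 418/3.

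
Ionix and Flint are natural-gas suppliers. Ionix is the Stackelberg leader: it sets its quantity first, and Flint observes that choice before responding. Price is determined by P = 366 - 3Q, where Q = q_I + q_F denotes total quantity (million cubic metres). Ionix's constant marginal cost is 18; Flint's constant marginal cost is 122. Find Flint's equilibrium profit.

27

The follower Flint best-responds to any q_I: π_F = (366 - 3Q)q_F - 122q_F.
∂π_F/∂q_F = 244 - 3q_I - 6q_F = 0 gives the reaction function q_F = (244 - 3q_I)/6.
The leader anticipates this reaction. Substituting into P = 366 - 3Q gives P = 244 - (3/2)q_I, so π_I = (244 - (3/2)q_I)q_I - 18q_I.
Maximising: ∂π_I/∂q_I = 226 - 3q_I = 0, giving q_I = 226/3.
Then q_F = (244 - 3·(226/3))/6 = 3.
Price P = 366 - 3·(235/3) = 131.
Flint's profit: (131 - 122)·3 = 27.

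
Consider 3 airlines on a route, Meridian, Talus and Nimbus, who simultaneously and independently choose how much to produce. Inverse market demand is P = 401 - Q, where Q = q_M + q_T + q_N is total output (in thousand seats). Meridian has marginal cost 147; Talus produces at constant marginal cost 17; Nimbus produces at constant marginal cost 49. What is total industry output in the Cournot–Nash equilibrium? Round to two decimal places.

247.50

Meridian's profit: π_M = (401 - Q)q_M - (147q_M). Setting ∂π_M/∂q_M = 0: 254 - 2q_M - (q_T + q_N) = 0.
Talus's first-order condition: 384 - 2q_T - (q_M + q_N) = 0.
Nimbus's first-order condition: 352 - 2q_N - (q_M + q_T) = 0.
Summing all 3 equations gives 990 − 4Q = 0, hence Q = 495/2.
Back-substituting: q_M = (254 − 495/2) = 13/2, q_T = (384 − 495/2) = 273/2, q_N = (352 − 495/2) = 209/2.
Total output Q = 13/2 + 273/2 + 209/2 = 495/2.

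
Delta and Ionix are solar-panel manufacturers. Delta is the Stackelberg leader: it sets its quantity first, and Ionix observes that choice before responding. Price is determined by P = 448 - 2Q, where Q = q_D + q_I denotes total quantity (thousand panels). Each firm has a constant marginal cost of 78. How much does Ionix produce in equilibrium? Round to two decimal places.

46.25

The follower Ionix best-responds to any q_D: π_I = (448 - 2Q)q_I - 78q_I.
Setting the follower's marginal profit to zero, 370 - 2q_D - 4q_I = 0, i.e. q_I = (370 - 2q_D)/4.
Delta substitutes q_I(q_D) into its own profit: π_D = q_D(448 - 2q_D - (370 - 2q_D)/2) - 78q_D = (263 - q_D)q_D - 78q_D.
Leader FOC: 185 - 2q_D = 0, so q_D = 185/2.
Then q_I = (370 - 2·(185/2))/4 = 185/4.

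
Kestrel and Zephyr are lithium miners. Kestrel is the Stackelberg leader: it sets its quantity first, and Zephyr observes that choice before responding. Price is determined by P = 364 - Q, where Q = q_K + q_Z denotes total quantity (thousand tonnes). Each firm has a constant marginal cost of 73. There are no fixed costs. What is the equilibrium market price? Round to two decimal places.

Solve by backward induction. Given q_K, the follower Zephyr maximises π_Z = (364 - q_K - q_Z)q_Z - 73q_Z.
Follower FOC: 291 - q_K - 2q_Z = 0, so q_Z(q_K) = (291 - q_K)/2.
Kestrel substitutes q_Z(q_K) into its own profit: π_K = q_K(364 - q_K - (291 - q_K)/2) - 73q_K = (437/2 - (1/2)q_K)q_K - 73q_K.
Leader FOC: 291/2 - q_K = 0, so q_K = 291/2.
Then q_Z = (291 - 291/2)/2 = 291/4.
Total output Q = 873/4, so price P = 364 - 873/4 = 583/4.

145.75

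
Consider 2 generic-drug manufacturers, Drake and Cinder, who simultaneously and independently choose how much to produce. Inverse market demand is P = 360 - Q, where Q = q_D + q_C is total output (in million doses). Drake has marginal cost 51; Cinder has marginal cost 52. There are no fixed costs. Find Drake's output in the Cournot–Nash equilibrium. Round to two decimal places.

Drake's profit: π_D = (360 - Q)q_D - (51q_D). Setting ∂π_D/∂q_D = 0: 309 - 2q_D - (q_C) = 0.
Cinder's first-order condition: 308 - 2q_C - (q_D) = 0.
Best responses: q_D = (309 - q_C)/2, q_C = (308 - q_D)/2.
Solving the pair: q_D = 310/3, q_C = 307/3.

103.33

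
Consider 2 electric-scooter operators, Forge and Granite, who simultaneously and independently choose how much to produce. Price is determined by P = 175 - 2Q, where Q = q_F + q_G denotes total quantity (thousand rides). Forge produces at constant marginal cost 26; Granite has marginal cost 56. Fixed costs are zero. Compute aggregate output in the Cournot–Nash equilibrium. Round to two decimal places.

Forge's profit: π_F = (175 - 2Q)q_F - (26q_F). Setting ∂π_F/∂q_F = 0: 149 - 4q_F - 2(q_G) = 0.
Granite's first-order condition: 119 - 4q_G - 2(q_F) = 0.
So q_F = (149 - 2q_G)/4 and q_G = (119 - 2q_F)/4.
Substituting one into the other gives q_F = 179/6 and q_G = 89/6.
Total output Q = 179/6 + 89/6 = 134/3.

44.67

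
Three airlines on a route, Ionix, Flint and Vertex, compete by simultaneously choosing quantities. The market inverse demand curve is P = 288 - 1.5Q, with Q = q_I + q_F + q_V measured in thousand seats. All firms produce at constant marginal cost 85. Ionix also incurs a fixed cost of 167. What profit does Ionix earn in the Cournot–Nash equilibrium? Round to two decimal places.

1550.04

Each firm earns π_i = (288 - 1.5Q)q_i - 85q_i.
Setting ∂π_i/∂q_i = 0 with rivals' quantities fixed: 203 - 3q_i - (3/2)·Σ_{j≠i} q_j = 0.
With identical firms every q_j equals q_i, so Σ_{j≠i} q_j = 2q_i and 203 = 6q_i, giving q_i = 203/6.
Price P = 288 - (3/2)·(203/2) = 543/4.
Ionix's profit: (543/4 - 85)·(203/6) - 167 = 1550.0417.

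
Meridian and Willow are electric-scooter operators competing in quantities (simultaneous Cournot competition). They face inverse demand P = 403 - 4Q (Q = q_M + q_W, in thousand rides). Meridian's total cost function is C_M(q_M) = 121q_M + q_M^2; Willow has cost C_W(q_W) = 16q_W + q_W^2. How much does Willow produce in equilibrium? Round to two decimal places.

Meridian's profit: π_M = (403 - 4Q)q_M - (121q_M + q_M²). Setting ∂π_M/∂q_M = 0: 282 - 10q_M - 4(q_W) = 0.
Willow's profit: π_W = (403 - 4Q)q_W - (16q_W + q_W²). Setting ∂π_W/∂q_W = 0: 387 - 10q_W - 4(q_M) = 0.
Rearranging gives the reaction functions q_M = (282 - 4q_W)/10 and q_W = (387 - 4q_M)/10.
Solving the pair: q_M = 106/7, q_W = 457/14.

32.64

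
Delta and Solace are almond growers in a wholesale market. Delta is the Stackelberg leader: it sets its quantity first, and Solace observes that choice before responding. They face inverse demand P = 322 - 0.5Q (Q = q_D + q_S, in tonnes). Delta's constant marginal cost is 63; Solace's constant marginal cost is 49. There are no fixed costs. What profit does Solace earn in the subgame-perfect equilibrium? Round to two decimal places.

The follower Solace best-responds to any q_D: π_S = (322 - 0.5Q)q_S - 49q_S.
Setting the follower's marginal profit to zero, 273 - (1/2)q_D - q_S = 0, i.e. q_S = (273 - (1/2)q_D).
Delta substitutes q_S(q_D) into its own profit: π_D = q_D(322 - (1/2)q_D - (273 - (1/2)q_D)/2) - 63q_D = (371/2 - (1/4)q_D)q_D - 63q_D.
Maximising: ∂π_D/∂q_D = 245/2 - (1/2)q_D = 0, giving q_D = 245.
Then q_S = (273 - (1/2)·245) = 301/2.
Price P = 322 - (1/2)·(791/2) = 497/4.
Solace's profit: (497/4 - 49)·(301/2) = 11325.1250.

11325.13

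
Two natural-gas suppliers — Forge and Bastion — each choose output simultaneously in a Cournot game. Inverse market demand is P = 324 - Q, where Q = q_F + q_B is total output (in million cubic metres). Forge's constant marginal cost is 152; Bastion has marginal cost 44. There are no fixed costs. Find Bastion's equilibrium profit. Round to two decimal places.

16727.11

Forge's profit: π_F = (324 - Q)q_F - (152q_F). Setting ∂π_F/∂q_F = 0: 172 - 2q_F - (q_B) = 0.
Bastion's profit: π_B = (324 - Q)q_B - (44q_B). Setting ∂π_B/∂q_B = 0: 280 - 2q_B - (q_F) = 0.
Best responses: q_F = (172 - q_B)/2, q_B = (280 - q_F)/2.
Substituting one into the other gives q_F = 64/3 and q_B = 388/3.
Price P = 324 - 452/3 = 520/3.
Bastion's profit: (520/3 - 44)·(388/3) = 16727.1111.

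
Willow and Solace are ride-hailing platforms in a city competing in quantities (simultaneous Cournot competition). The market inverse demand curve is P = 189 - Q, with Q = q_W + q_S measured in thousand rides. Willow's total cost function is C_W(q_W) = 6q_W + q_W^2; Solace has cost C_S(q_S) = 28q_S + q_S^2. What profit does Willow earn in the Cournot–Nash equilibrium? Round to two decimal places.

Willow's profit: π_W = (189 - Q)q_W - (6q_W + q_W²). Setting ∂π_W/∂q_W = 0: 183 - 4q_W - (q_S) = 0.
Solace's first-order condition: 161 - 4q_S - (q_W) = 0.
Best responses: q_W = (183 - q_S)/4, q_S = (161 - q_W)/4.
Substituting one into the other gives q_W = 571/15 and q_S = 461/15.
Price P = 189 - 344/5 = 601/5.
Willow's profit: (601/5)·(571/15) - 6·(571/15) - (571/15)² = 2898.1422.

2898.14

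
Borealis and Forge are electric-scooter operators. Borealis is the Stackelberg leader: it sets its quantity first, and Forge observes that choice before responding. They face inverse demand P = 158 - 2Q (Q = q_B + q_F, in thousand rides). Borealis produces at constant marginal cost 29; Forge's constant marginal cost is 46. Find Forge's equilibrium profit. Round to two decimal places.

Solve by backward induction. Given q_B, the follower Forge maximises π_F = (158 - 2q_B - 2q_F)q_F - 46q_F.
Setting the follower's marginal profit to zero, 112 - 2q_B - 4q_F = 0, i.e. q_F = (112 - 2q_B)/4.
The leader anticipates this reaction. Substituting into P = 158 - 2Q gives P = 102 - q_B, so π_B = (102 - q_B)q_B - 29q_B.
Maximising: ∂π_B/∂q_B = 73 - 2q_B = 0, giving q_B = 73/2.
Then q_F = (112 - 2·(73/2))/4 = 39/4.
Price P = 158 - 2·(185/4) = 131/2.
Forge's profit: (131/2 - 46)·(39/4) = 1521/8.

190.13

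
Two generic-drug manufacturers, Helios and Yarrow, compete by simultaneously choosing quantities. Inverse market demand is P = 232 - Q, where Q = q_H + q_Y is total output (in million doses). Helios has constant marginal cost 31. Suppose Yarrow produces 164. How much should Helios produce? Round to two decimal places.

With the rival's output fixed at 164, Helios's profit is π_H = (232 - 164 - q_H)q_H - (31q_H) = (68 - q_H)q_H - (31q_H).
∂π_H/∂q_H = 37 - 2q_H = 0, so q_H = 37/2.

18.50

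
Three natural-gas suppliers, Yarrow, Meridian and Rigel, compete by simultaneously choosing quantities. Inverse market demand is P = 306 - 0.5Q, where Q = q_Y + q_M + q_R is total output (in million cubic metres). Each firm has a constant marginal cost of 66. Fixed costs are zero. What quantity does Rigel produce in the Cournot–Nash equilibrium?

Each firm earns π_i = (306 - 0.5Q)q_i - 66q_i.
First-order condition (treating rivals' output as given): 240 - q_i - (1/2)·Σ_{j≠i} q_j = 0.
By symmetry each firm produces the same amount; substituting Σ_{j≠i} q_j = 2q_i yields q_i = 240/2 = 120.

120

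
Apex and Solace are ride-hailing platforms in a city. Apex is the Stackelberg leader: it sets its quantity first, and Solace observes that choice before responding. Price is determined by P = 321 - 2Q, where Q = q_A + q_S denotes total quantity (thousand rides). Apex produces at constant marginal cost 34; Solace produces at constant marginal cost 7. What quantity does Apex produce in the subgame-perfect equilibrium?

The follower Solace best-responds to any q_A: π_S = (321 - 2Q)q_S - 7q_S.
Setting the follower's marginal profit to zero, 314 - 2q_A - 4q_S = 0, i.e. q_S = (314 - 2q_A)/4.
Apex substitutes q_S(q_A) into its own profit: π_A = q_A(321 - 2q_A - (314 - 2q_A)/2) - 34q_A = (164 - q_A)q_A - 34q_A.
The leader's first-order condition 130 - 2q_A = 0 yields q_A = 65.
Then q_S = (314 - 2·65)/4 = 46.

65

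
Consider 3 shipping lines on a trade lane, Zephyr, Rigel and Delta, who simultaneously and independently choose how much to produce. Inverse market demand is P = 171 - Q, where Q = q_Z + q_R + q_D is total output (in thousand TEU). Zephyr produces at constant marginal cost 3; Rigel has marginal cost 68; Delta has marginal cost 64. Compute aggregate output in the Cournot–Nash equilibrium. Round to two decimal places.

Zephyr's profit: π_Z = (171 - Q)q_Z - (3q_Z). Setting ∂π_Z/∂q_Z = 0: 168 - 2q_Z - (q_R + q_D) = 0.
Rigel's first-order condition: 103 - 2q_R - (q_Z + q_D) = 0.
Delta's first-order condition: 107 - 2q_D - (q_Z + q_R) = 0.
Adding the 3 conditions: 378 − 2Q − 2Q = 0, i.e. Q = 189/2.
Back-substituting: q_Z = (168 − 189/2) = 147/2, q_R = (103 − 189/2) = 17/2, q_D = (107 − 189/2) = 25/2.
Total output Q = 147/2 + 17/2 + 25/2 = 189/2.

94.50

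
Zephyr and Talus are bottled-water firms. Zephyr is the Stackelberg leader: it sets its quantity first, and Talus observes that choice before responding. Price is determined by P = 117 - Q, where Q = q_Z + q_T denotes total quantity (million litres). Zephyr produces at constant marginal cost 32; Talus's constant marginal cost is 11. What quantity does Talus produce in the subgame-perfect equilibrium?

37

The follower Talus best-responds to any q_Z: π_T = (117 - Q)q_T - 11q_T.
Follower FOC: 106 - q_Z - 2q_T = 0, so q_T(q_Z) = (106 - q_Z)/2.
The leader anticipates this reaction. Substituting into P = 117 - Q gives P = 64 - (1/2)q_Z, so π_Z = (64 - (1/2)q_Z)q_Z - 32q_Z.
The leader's first-order condition 32 - q_Z = 0 yields q_Z = 32.
Then q_T = (106 - 32)/2 = 37.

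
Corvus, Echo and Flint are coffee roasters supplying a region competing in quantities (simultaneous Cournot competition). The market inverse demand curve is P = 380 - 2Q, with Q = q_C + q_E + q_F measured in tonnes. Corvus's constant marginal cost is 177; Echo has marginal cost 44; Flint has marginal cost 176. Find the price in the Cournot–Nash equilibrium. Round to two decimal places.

194.25

Corvus's profit: π_C = (380 - 2Q)q_C - (177q_C). Setting ∂π_C/∂q_C = 0: 203 - 4q_C - 2(q_E + q_F) = 0.
Echo's first-order condition: 336 - 4q_E - 2(q_C + q_F) = 0.
Flint's profit: π_F = (380 - 2Q)q_F - (176q_F). Setting ∂π_F/∂q_F = 0: 204 - 4q_F - 2(q_C + q_E) = 0.
Summing all 3 equations gives 743 − 8Q = 0, hence Q = 743/8.
Back-substituting: q_C = (203 − 743/4)/2 = 69/8, q_E = (336 − 743/4)/2 = 601/8, q_F = (204 − 743/4)/2 = 73/8.
Total output Q = 743/8, so price P = 380 - 2·(743/8) = 777/4.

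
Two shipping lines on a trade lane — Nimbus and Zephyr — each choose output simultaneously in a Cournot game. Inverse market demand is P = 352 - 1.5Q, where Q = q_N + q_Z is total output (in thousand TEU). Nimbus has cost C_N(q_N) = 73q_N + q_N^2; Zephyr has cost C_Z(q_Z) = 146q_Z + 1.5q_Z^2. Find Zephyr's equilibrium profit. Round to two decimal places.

1456.76

Nimbus's profit: π_N = (352 - 1.5Q)q_N - (73q_N + q_N²). Setting ∂π_N/∂q_N = 0: 279 - 5q_N - (3/2)(q_Z) = 0.
Zephyr's profit: π_Z = (352 - 1.5Q)q_Z - (146q_Z + (3/2)q_Z²). Setting ∂π_Z/∂q_Z = 0: 206 - 6q_Z - (3/2)(q_N) = 0.
So q_N = (279 - (3/2)q_Z)/5 and q_Z = (206 - (3/2)q_N)/6.
Solving the pair: q_N = 1820/37, q_Z = 22.0360.
Price P = 352 - (3/2)·71.2252 = 245.1622.
Zephyr's profit: 245.1622·22.0360 - 146·22.0360 - (3/2)·22.0360² = 1456.7607.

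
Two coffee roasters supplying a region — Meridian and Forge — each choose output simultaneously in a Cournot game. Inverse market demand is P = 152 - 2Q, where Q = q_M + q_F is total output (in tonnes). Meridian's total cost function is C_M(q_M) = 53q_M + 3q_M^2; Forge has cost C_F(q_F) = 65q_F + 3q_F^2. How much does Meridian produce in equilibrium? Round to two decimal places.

Meridian's profit: π_M = (152 - 2Q)q_M - (53q_M + 3q_M²). Setting ∂π_M/∂q_M = 0: 99 - 10q_M - 2(q_F) = 0.
Forge's first-order condition: 87 - 10q_F - 2(q_M) = 0.
Rearranging gives the reaction functions q_M = (99 - 2q_F)/10 and q_F = (87 - 2q_M)/10.
Solving the pair: q_M = 17/2, q_F = 7.

8.50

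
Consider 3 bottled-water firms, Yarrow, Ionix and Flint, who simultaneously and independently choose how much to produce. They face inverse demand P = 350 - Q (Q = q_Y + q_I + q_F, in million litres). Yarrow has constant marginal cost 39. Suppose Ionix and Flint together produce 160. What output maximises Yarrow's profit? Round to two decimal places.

With rivals' combined output fixed at 160, Yarrow's profit is π_Y = (350 - 160 - q_Y)q_Y - (39q_Y) = (190 - q_Y)q_Y - (39q_Y).
∂π_Y/∂q_Y = 151 - 2q_Y = 0, so q_Y = 151/2.

75.50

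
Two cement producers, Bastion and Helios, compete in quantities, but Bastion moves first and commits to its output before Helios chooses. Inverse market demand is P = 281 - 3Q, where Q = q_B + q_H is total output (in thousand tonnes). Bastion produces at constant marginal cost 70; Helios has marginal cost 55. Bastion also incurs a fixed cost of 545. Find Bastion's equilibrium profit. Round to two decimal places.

1055.67

The follower Helios best-responds to any q_B: π_H = (281 - 3Q)q_H - 55q_H.
Follower FOC: 226 - 3q_B - 6q_H = 0, so q_H(q_B) = (226 - 3q_B)/6.
The leader anticipates this reaction. Substituting into P = 281 - 3Q gives P = 168 - (3/2)q_B, so π_B = (168 - (3/2)q_B)q_B - 70q_B.
Maximising: ∂π_B/∂q_B = 98 - 3q_B = 0, giving q_B = 98/3.
Then q_H = (226 - 3·(98/3))/6 = 64/3.
Price P = 281 - 3·54 = 119.
Bastion's profit: (119 - 70)·(98/3) - 545 = 1055.6667.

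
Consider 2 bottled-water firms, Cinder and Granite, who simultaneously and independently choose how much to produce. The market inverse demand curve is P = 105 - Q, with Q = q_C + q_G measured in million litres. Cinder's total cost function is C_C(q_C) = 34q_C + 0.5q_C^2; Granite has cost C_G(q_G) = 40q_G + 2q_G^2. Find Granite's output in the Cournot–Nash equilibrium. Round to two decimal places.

Cinder's profit: π_C = (105 - Q)q_C - (34q_C + (1/2)q_C²). Setting ∂π_C/∂q_C = 0: 71 - 3q_C - (q_G) = 0.
Granite's first-order condition: 65 - 6q_G - (q_C) = 0.
Rearranging gives the reaction functions q_C = (71 - q_G)/3 and q_G = (65 - q_C)/6.
Solving the pair: q_C = 361/17, q_G = 124/17.

7.29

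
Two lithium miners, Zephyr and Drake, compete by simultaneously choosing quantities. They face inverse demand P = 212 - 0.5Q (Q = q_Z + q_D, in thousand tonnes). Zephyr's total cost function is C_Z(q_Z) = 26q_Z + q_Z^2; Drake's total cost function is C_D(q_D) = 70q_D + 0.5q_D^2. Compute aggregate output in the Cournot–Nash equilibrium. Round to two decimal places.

110.26

Zephyr's profit: π_Z = (212 - 0.5Q)q_Z - (26q_Z + q_Z²). Setting ∂π_Z/∂q_Z = 0: 186 - 3q_Z - (1/2)(q_D) = 0.
Drake's first-order condition: 142 - 2q_D - (1/2)(q_Z) = 0.
Rearranging gives the reaction functions q_Z = (186 - (1/2)q_D)/3 and q_D = (142 - (1/2)q_Z)/2.
Solving the pair: q_Z = 1204/23, q_D = 1332/23.
Total output Q = 1204/23 + 1332/23 = 110.2609.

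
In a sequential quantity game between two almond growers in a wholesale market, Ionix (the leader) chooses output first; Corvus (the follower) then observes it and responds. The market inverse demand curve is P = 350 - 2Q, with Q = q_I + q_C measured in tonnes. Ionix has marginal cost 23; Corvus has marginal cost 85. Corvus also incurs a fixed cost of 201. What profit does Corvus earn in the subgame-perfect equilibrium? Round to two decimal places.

Solve by backward induction. Given q_I, the follower Corvus maximises π_C = (350 - 2q_I - 2q_C)q_C - 85q_C.
Setting the follower's marginal profit to zero, 265 - 2q_I - 4q_C = 0, i.e. q_C = (265 - 2q_I)/4.
The leader anticipates this reaction. Substituting into P = 350 - 2Q gives P = 435/2 - q_I, so π_I = (435/2 - q_I)q_I - 23q_I.
Leader FOC: 389/2 - 2q_I = 0, so q_I = 389/4.
Then q_C = (265 - 2·(389/4))/4 = 141/8.
Price P = 350 - 2·(919/8) = 481/4.
Corvus's profit: (481/4 - 85)·(141/8) - 201 = 420.2813.

420.28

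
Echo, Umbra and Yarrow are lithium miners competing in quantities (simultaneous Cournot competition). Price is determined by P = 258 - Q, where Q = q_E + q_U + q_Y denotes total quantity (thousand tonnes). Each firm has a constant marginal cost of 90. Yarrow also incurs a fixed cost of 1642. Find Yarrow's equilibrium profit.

122

A representative firm's profit is π_i = q_i(258 - Q) - 90q_i.
First-order condition (treating rivals' output as given): 168 - 2q_i - Σ_{j≠i} q_j = 0.
With identical firms every q_j equals q_i, so Σ_{j≠i} q_j = 2q_i and 168 = 4q_i, giving q_i = 42.
Price P = 258 - 126 = 132.
Yarrow's profit: (132 - 90)·42 - 1642 = 122.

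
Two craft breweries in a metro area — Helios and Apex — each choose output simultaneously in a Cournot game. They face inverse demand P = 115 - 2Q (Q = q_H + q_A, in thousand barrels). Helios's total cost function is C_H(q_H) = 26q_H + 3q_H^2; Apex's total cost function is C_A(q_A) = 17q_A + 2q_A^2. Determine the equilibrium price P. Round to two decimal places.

Helios's profit: π_H = (115 - 2Q)q_H - (26q_H + 3q_H²). Setting ∂π_H/∂q_H = 0: 89 - 10q_H - 2(q_A) = 0.
Apex's profit: π_A = (115 - 2Q)q_A - (17q_A + 2q_A²). Setting ∂π_A/∂q_A = 0: 98 - 8q_A - 2(q_H) = 0.
Best responses: q_H = (89 - 2q_A)/10, q_A = (98 - 2q_H)/8.
Substituting one into the other gives q_H = 129/19 and q_A = 401/38.
Total output Q = 659/38, so price P = 115 - 2·(659/38) = 1526/19.

80.32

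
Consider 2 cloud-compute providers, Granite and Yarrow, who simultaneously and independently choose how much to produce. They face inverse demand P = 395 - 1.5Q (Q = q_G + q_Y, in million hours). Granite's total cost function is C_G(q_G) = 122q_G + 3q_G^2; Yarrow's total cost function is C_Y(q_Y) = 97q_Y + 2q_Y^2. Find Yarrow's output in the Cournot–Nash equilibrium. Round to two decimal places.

37.41

Granite's profit: π_G = (395 - 1.5Q)q_G - (122q_G + 3q_G²). Setting ∂π_G/∂q_G = 0: 273 - 9q_G - (3/2)(q_Y) = 0.
Yarrow's profit: π_Y = (395 - 1.5Q)q_Y - (97q_Y + 2q_Y²). Setting ∂π_Y/∂q_Y = 0: 298 - 7q_Y - (3/2)(q_G) = 0.
So q_G = (273 - (3/2)q_Y)/9 and q_Y = (298 - (3/2)q_G)/7.
Solving the pair: q_G = 1952/81, q_Y = 1010/27.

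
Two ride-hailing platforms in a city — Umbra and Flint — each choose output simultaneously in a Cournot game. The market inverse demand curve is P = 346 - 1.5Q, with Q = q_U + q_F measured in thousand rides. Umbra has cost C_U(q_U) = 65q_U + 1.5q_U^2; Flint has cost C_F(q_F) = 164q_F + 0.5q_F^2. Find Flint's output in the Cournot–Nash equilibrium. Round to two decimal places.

Umbra's profit: π_U = (346 - 1.5Q)q_U - (65q_U + (3/2)q_U²). Setting ∂π_U/∂q_U = 0: 281 - 6q_U - (3/2)(q_F) = 0.
Flint's profit: π_F = (346 - 1.5Q)q_F - (164q_F + (1/2)q_F²). Setting ∂π_F/∂q_F = 0: 182 - 4q_F - (3/2)(q_U) = 0.
Rearranging gives the reaction functions q_U = (281 - (3/2)q_F)/6 and q_F = (182 - (3/2)q_U)/4.
Substituting one into the other gives q_U = 39.1264 and q_F = 894/29.

30.83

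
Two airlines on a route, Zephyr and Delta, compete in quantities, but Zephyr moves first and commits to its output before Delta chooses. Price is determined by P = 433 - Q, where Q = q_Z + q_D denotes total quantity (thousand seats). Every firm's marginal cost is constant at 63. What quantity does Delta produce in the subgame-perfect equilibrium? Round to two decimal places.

92.50

The follower Delta best-responds to any q_Z: π_D = (433 - Q)q_D - 63q_D.
∂π_D/∂q_D = 370 - q_Z - 2q_D = 0 gives the reaction function q_D = (370 - q_Z)/2.
The leader anticipates this reaction. Substituting into P = 433 - Q gives P = 248 - (1/2)q_Z, so π_Z = (248 - (1/2)q_Z)q_Z - 63q_Z.
Maximising: ∂π_Z/∂q_Z = 185 - q_Z = 0, giving q_Z = 185.
Then q_D = (370 - 185)/2 = 185/2.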